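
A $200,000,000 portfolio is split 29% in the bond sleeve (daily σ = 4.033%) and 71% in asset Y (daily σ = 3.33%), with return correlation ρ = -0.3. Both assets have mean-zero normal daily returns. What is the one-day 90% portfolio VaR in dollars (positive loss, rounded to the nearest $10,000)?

$5,900,000

σ_p² = 0.29²·4.033² + 0.71²·3.33² + 2·-0.3·0.29·0.71·4.033·3.33 = 5.2987 (%²).
σ_p = √5.2987 = 2.302%.
At 90%, z = 1.282.
VaR = 1.282 × 2.302% = 2.951%; on $200,000,000 that is $5,902,000.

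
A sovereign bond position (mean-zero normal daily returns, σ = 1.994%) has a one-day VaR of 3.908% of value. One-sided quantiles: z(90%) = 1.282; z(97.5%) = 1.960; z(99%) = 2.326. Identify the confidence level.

Implied z = VaR/σ = 3.908 / 1.994 = 1.960.
This matches z(97.5%) = 1.960.

97.5%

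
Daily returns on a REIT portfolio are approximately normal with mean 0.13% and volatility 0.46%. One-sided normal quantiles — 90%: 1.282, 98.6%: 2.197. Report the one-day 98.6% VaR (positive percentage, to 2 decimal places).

0.88%

VaR = −μ + z·σ = −(0.13%) + 2.197 × 0.46% = 0.881%.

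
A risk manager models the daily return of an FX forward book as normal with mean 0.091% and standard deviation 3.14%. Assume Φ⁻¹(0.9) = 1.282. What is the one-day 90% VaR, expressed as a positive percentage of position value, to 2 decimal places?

VaR = −μ + z·σ = −(0.091%) + 1.282 × 3.14% = 3.934%.

3.93%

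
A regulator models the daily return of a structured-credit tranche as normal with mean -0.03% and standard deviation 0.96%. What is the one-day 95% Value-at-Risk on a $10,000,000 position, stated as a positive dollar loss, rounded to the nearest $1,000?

$161,000

At 95% one-sided, z = 1.645.
VaR = −μ + z·σ = −(-0.03%) + 1.645 × 0.96% = 1.609%.
On $10,000,000: 0.01609 × $10,000,000 = $160,900.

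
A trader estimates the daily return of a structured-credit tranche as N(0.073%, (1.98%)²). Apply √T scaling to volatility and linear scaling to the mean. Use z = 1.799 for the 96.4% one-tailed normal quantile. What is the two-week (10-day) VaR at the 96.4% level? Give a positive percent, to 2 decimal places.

σ_{10d} = 1.98% × √10 = 6.261%; μ_{10d} = 10 × 0.073% = 0.730%.
VaR = −(0.730%) + 1.799 × 6.261% = 10.534%.

10.53%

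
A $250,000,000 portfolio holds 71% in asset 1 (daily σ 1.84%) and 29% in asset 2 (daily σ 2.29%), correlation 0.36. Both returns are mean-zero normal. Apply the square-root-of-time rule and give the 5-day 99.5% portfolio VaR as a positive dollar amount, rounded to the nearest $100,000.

σ_p = √(0.71²·1.84² + 0.29²·2.29² + 2·0.36·0.71·0.29·1.84·2.29) = 1.665%.
σ_{5d} = 1.665% × √5 = 3.723%.
z(99.5%) = 2.576.
VaR = 2.576 × 3.723% = 9.590%; on $250,000,000 that is $23,975,000.

$24,000,000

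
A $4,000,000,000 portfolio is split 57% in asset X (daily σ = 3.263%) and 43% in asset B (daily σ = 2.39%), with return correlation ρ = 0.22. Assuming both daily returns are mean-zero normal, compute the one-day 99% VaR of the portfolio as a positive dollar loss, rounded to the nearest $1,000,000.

σ_p² = 0.57²·3.263² + 0.43²·2.39² + 2·0.22·0.57·0.43·3.263·2.39 = 5.3565 (%²).
σ_p = √5.3565 = 2.314%.
At 99%, z = 2.326.
VaR = 2.326 × 2.314% = 5.382%; on $4,000,000,000 that is $215,280,000.

$215,000,000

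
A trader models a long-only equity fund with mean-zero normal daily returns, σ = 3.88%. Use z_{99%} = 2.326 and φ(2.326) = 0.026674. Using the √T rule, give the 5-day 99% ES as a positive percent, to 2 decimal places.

23.14%

σ_{5d} = 3.88% × √5 = 8.676%.
ES multiplier = φ(z)/(1−α) = 0.026674/0.01 = 2.667.
ES = 8.676% × 2.667 = 23.139%.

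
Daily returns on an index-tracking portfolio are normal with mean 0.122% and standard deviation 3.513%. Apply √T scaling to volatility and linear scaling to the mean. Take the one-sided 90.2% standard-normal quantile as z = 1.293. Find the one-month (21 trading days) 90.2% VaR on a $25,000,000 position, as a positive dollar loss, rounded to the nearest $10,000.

$4,560,000

σ_{21d} = 3.513% × √21 = 16.099%; μ_{21d} = 21 × 0.122% = 2.562%.
VaR = −(2.562%) + 1.293 × 16.099% = 18.254%.
On $25,000,000: 0.18254 × $25,000,000 = $4,563,500.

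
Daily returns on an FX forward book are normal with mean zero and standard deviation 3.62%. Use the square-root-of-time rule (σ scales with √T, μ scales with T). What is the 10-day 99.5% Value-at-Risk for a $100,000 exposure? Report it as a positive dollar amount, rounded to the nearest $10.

At 99.5%, z = 2.576.
σ_{10d} = 3.62% × √10 = 11.447%.
VaR = 2.576 × 11.447% = 29.487%.
On $100,000: 0.29487 × $100,000 = $29,487.

$29,490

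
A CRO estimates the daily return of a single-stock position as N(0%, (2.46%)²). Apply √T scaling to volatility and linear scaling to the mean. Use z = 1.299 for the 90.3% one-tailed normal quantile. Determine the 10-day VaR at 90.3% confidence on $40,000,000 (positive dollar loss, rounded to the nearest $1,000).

$4,042,000

σ_{10d} = 2.46% × √10 = 7.779%.
VaR = 1.299 × 7.779% = 10.105%.
On $40,000,000: 0.10105 × $40,000,000 = $4,042,000.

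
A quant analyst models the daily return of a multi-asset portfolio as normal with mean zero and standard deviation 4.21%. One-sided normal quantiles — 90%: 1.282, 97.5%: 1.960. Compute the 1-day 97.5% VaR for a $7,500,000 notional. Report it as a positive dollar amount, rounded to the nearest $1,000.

VaR = z·σ = 1.960 × 4.21% = 8.252%.
On $7,500,000: 0.08252 × $7,500,000 = $618,900.

$619,000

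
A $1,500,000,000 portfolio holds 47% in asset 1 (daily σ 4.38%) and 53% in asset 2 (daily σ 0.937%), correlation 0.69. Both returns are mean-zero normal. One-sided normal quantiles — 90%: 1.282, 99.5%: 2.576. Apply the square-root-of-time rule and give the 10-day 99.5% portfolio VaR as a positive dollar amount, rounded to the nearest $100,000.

σ_p = √(0.47²·4.38² + 0.53²·0.937² + 2·0.69·0.47·0.53·4.38·0.937) = 2.428%.
σ_{10d} = 2.428% × √10 = 7.678%.
VaR = 2.576 × 7.678% = 19.779%; on $1,500,000,000 that is $296,685,000.

$296,700,000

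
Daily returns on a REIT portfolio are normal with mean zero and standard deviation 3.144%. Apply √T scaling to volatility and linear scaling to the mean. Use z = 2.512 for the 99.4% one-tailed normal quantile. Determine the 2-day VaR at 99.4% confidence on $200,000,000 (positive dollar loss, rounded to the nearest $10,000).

$22,340,000

σ_{2d} = 3.144% × √2 = 4.446%.
VaR = 2.512 × 4.446% = 11.168%.
On $200,000,000: 0.11168 × $200,000,000 = $22,336,000.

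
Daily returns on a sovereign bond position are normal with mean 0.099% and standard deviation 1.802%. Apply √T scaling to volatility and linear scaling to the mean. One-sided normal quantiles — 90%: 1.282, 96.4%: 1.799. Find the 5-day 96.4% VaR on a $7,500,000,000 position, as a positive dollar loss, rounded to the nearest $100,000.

σ_{5d} = 1.802% × √5 = 4.029%; μ_{5d} = 5 × 0.099% = 0.495%.
VaR = −(0.495%) + 1.799 × 4.029% = 6.753%.
On $7,500,000,000: 0.06753 × $7,500,000,000 = $506,475,000.

$506,500,000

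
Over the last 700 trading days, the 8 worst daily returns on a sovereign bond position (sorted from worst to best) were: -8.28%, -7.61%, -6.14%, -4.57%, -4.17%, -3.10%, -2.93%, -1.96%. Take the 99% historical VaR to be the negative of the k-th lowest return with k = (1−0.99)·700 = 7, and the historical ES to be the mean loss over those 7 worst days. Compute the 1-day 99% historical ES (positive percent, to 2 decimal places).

5.26%

The 7 worst returns sum to -36.80%.
ES = −(-36.80%) / 7 = 5.2571…% ≈ 5.26%.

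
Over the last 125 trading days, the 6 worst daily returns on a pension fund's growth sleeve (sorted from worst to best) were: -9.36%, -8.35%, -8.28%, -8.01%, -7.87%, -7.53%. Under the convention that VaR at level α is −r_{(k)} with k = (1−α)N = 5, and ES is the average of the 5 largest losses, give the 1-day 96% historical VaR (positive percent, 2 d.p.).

k = 5; the 5th lowest return is -7.87%, so VaR = 7.87%.

7.87%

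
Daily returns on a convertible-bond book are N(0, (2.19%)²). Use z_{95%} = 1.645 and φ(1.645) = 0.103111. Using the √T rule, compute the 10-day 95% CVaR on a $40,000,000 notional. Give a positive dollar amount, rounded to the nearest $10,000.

$5,710,000

σ_{10d} = 2.19% × √10 = 6.925%.
ES multiplier = φ(z)/(1−α) = 0.103111/0.05 = 2.062.
ES = 6.925% × 2.062 = 14.279%; on $40,000,000: $5,711,600.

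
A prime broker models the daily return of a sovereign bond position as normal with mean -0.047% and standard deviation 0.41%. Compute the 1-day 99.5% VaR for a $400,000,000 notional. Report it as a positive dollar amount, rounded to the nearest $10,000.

At 99.5% one-sided, z = 2.576.
VaR = −μ + z·σ = −(-0.047%) + 2.576 × 0.41% = 1.103%.
On $400,000,000: 0.01103 × $400,000,000 = $4,412,000.

$4,410,000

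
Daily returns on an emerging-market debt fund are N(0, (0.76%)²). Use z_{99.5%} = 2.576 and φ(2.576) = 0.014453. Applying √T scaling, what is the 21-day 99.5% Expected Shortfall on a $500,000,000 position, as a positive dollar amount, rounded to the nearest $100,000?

$50,300,000

σ_{21d} = 0.76% × √21 = 3.483%.
ES multiplier = φ(z)/(1−α) = 0.014453/0.005 = 2.891.
ES = 3.483% × 2.891 = 10.069%; on $500,000,000: $50,345,000.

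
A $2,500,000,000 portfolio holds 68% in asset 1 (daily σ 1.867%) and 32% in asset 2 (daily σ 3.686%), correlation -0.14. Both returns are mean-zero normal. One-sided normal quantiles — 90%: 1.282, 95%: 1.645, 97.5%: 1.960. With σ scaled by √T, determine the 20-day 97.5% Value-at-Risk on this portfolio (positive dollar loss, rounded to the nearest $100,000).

σ_p = √(0.68²·1.867² + 0.32²·3.686² + 2·-0.14·0.68·0.32·1.867·3.686) = 1.607%.
σ_{20d} = 1.607% × √20 = 7.187%.
VaR = 1.960 × 7.187% = 14.087%; on $2,500,000,000 that is $352,175,000.

$352,200,000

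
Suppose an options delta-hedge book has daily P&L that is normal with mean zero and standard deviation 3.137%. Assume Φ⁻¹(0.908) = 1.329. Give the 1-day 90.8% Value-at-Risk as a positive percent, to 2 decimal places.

4.17%

VaR = z·σ = 1.329 × 3.137% = 4.169%.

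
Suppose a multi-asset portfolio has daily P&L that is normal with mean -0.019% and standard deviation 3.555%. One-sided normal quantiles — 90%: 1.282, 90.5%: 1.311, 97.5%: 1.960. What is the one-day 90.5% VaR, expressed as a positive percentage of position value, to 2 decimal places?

VaR = −μ + z·σ = −(-0.019%) + 1.311 × 3.555% = 4.680%.

4.68%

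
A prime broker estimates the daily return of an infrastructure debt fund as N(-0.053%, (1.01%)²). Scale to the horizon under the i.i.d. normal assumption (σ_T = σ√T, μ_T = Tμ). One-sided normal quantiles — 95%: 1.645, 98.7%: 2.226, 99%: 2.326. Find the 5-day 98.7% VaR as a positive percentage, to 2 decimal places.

σ_{5d} = 1.01% × √5 = 2.258%; μ_{5d} = 5 × -0.053% = -0.265%.
VaR = −(-0.265%) + 2.226 × 2.258% = 5.291%.

5.29%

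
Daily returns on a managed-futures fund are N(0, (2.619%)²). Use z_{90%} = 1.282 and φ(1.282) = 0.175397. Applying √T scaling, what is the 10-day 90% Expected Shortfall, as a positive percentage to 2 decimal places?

σ_{10d} = 2.619% × √10 = 8.282%.
ES multiplier = φ(z)/(1−α) = 0.175397/0.1 = 1.754.
ES = 8.282% × 1.754 = 14.527%.

14.53%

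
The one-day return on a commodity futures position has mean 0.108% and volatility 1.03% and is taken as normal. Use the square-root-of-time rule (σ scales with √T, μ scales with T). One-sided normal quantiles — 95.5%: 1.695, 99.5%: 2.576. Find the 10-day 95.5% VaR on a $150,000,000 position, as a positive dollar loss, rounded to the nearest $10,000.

σ_{10d} = 1.03% × √10 = 3.257%; μ_{10d} = 10 × 0.108% = 1.080%.
VaR = −(1.080%) + 1.695 × 3.257% = 4.441%.
On $150,000,000: 0.04441 × $150,000,000 = $6,661,500.

$6,660,000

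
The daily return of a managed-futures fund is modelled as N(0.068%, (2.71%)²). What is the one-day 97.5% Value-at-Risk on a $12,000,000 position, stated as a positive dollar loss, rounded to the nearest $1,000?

$629,000

At 97.5% one-sided, z = 1.960.
VaR = −μ + z·σ = −(0.068%) + 1.960 × 2.71% = 5.244%.
On $12,000,000: 0.05244 × $12,000,000 = $629,280.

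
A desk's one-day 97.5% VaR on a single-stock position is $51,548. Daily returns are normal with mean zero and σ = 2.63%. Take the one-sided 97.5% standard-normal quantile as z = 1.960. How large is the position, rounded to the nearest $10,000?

$1,000,000

VaR as a fraction of value: z·σ = 1.960 × 2.63% = 5.1548%.
Position = $51,548 / 0.051548 = $1,000,000.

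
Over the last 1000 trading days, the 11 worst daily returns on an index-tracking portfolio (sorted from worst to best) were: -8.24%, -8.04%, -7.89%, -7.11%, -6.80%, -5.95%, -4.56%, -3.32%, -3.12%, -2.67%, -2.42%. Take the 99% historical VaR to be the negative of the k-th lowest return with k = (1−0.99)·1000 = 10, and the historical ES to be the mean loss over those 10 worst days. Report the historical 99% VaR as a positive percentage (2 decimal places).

2.67%

k = 10; the 10th lowest return is -2.67%, so VaR = 2.67%.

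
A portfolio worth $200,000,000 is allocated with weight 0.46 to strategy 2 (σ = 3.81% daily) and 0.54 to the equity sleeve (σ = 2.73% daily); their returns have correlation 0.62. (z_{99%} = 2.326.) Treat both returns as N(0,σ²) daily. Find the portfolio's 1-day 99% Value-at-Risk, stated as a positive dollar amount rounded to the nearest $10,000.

$13,520,000

σ_p² = 0.46²·3.81² + 0.54²·2.73² + 2·0.62·0.46·0.54·3.81·2.73 = 8.4486 (%²).
σ_p = √8.4486 = 2.907%.
VaR = 2.326 × 2.907% = 6.762%; on $200,000,000 that is $13,524,000.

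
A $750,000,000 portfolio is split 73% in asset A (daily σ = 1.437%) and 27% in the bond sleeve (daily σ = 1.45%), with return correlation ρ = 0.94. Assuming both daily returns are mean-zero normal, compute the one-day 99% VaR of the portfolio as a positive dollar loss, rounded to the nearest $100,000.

$24,800,000

σ_p² = 0.73²·1.437² + 0.27²·1.45² + 2·0.94·0.73·0.27·1.437·1.45 = 2.0258 (%²).
σ_p = √2.0258 = 1.423%.
At 99%, z = 2.326.
VaR = 2.326 × 1.423% = 3.310%; on $750,000,000 that is $24,825,000.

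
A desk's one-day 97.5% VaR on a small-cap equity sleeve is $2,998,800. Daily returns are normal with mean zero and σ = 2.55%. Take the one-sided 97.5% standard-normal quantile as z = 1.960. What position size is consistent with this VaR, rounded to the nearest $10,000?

VaR as a fraction of value: z·σ = 1.960 × 2.55% = 4.998%.
Position = $2,998,800 / 0.04998 = $60,000,000.

$60,000,000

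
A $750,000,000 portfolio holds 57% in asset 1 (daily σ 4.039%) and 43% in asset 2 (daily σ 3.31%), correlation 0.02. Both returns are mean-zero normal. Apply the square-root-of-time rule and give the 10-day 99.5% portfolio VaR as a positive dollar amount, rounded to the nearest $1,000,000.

σ_p = √(0.57²·4.039² + 0.43²·3.31² + 2·0.02·0.57·0.43·4.039·3.31) = 2.731%.
σ_{10d} = 2.731% × √10 = 8.636%.
z(99.5%) = 2.576.
VaR = 2.576 × 8.636% = 22.246%; on $750,000,000 that is $166,845,000.

$167,000,000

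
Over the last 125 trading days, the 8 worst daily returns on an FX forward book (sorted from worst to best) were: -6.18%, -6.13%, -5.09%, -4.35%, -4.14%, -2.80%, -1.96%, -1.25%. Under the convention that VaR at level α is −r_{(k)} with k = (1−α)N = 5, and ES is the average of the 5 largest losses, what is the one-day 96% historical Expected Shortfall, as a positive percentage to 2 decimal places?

The 5 worst returns sum to -25.89%.
ES = −(-25.89%) / 5 = 5.178% ≈ 5.18%.

5.18%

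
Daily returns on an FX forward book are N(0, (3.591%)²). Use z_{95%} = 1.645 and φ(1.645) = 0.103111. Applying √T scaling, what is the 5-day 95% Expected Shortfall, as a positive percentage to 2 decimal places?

σ_{5d} = 3.591% × √5 = 8.030%.
ES multiplier = φ(z)/(1−α) = 0.103111/0.05 = 2.062.
ES = 8.030% × 2.062 = 16.558%.

16.56%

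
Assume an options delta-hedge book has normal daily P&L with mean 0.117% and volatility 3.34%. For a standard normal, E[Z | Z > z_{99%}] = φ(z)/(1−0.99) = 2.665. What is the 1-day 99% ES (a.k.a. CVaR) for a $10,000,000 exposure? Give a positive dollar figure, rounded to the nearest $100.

$878,400

ES = −(0.117%) + 3.34% × 2.665 = 8.784%.
On $10,000,000: 0.08784 × $10,000,000 = $878,400.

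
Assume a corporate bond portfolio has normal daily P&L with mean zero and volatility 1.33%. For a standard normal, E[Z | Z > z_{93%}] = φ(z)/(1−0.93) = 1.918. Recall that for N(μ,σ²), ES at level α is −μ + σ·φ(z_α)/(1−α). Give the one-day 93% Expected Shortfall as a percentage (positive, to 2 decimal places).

ES = 1.33% × 1.918 = 2.551%.

2.55%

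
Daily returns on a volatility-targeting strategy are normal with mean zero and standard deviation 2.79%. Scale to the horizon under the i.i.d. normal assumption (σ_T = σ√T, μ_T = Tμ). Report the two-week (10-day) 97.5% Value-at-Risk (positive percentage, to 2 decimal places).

17.29%

At 97.5%, z = 1.960.
σ_{10d} = 2.79% × √10 = 8.823%.
VaR = 1.960 × 8.823% = 17.293%.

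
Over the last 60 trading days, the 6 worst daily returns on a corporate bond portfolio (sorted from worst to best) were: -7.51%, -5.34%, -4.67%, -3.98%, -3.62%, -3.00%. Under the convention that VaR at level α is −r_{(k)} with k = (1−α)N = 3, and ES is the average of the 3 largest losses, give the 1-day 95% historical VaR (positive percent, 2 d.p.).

k = 3; the 3rd lowest return is -4.67%, so VaR = 4.67%.

4.67%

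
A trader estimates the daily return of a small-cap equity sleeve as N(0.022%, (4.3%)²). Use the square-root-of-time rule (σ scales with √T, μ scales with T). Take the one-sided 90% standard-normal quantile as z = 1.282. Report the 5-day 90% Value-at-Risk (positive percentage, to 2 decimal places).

12.22%

σ_{5d} = 4.3% × √5 = 9.615%; μ_{5d} = 5 × 0.022% = 0.110%.
VaR = −(0.110%) + 1.282 × 9.615% = 12.216%.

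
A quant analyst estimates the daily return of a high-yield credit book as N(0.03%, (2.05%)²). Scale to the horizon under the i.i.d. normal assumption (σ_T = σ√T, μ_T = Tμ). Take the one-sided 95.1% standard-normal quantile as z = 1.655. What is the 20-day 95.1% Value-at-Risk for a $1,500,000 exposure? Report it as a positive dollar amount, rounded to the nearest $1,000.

$219,000

σ_{20d} = 2.05% × √20 = 9.168%; μ_{20d} = 20 × 0.03% = 0.600%.
VaR = −(0.600%) + 1.655 × 9.168% = 14.573%.
On $1,500,000: 0.14573 × $1,500,000 = $218,595.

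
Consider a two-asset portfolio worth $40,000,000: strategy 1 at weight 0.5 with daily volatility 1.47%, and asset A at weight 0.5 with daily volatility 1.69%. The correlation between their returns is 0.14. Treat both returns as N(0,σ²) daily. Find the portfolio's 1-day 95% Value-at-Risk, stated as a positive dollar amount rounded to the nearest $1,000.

$786,000

σ_p² = 0.5²·1.47² + 0.5²·1.69² + 2·0.14·0.5·0.5·1.47·1.69 = 1.4282 (%²).
σ_p = √1.4282 = 1.195%.
At 95%, z = 1.645.
VaR = 1.645 × 1.195% = 1.966%; on $40,000,000 that is $786,400.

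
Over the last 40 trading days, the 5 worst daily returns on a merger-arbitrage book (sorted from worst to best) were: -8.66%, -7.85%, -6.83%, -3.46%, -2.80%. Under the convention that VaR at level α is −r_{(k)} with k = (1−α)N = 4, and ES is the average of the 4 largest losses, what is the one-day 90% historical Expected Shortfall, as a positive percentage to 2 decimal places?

6.70%

The 4 worst returns sum to -26.80%.
ES = −(-26.80%) / 4 = 6.7% ≈ 6.70%.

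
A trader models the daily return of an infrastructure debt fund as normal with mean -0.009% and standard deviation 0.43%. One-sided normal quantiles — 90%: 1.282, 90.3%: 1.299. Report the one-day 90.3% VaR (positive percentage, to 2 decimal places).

VaR = −μ + z·σ = −(-0.009%) + 1.299 × 0.43% = 0.568%.

0.57%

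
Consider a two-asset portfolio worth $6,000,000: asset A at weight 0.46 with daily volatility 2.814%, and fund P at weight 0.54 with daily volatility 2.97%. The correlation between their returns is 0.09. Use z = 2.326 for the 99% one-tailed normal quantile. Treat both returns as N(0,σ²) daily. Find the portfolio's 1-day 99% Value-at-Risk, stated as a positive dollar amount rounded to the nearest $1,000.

$300,000

σ_p² = 0.46²·2.814² + 0.54²·2.97² + 2·0.09·0.46·0.54·2.814·2.97 = 4.6214 (%²).
σ_p = √4.6214 = 2.150%.
VaR = 2.326 × 2.150% = 5.001%; on $6,000,000 that is $300,060.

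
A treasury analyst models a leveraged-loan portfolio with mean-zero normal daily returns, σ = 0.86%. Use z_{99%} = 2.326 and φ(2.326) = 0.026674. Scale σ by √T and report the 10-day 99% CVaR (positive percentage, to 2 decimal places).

σ_{10d} = 0.86% × √10 = 2.720%.
ES multiplier = φ(z)/(1−α) = 0.026674/0.01 = 2.667.
ES = 2.720% × 2.667 = 7.254%.

7.25%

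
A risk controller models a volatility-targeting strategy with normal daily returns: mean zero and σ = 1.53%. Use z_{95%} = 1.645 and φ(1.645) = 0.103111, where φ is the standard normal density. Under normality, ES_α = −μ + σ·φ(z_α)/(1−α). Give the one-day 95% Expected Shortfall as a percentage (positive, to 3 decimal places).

3.155%

Tail multiplier: φ(z)/(1−α) = 0.103111 / 0.05 = 2.062.
ES = 1.53% × 2.062 = 3.155%.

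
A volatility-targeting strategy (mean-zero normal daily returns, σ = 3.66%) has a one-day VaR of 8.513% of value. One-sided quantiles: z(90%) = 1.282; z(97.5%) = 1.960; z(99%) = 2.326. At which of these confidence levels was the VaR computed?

Implied z = VaR/σ = 8.513 / 3.66 = 2.326.
This matches z(99%) = 2.326.

99%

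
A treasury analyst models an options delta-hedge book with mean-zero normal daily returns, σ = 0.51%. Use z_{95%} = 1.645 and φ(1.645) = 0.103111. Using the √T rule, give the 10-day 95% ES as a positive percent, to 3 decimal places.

3.326%

σ_{10d} = 0.51% × √10 = 1.613%.
ES multiplier = φ(z)/(1−α) = 0.103111/0.05 = 2.062.
ES = 1.613% × 2.062 = 3.326%.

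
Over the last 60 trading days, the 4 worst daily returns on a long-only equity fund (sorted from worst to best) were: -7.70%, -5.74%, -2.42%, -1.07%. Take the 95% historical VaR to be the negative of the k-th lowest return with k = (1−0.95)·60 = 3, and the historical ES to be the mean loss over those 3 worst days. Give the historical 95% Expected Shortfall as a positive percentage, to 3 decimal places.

5.287%

The 3 worst returns sum to -15.86%.
ES = −(-15.86%) / 3 = 5.2866…% ≈ 5.287%.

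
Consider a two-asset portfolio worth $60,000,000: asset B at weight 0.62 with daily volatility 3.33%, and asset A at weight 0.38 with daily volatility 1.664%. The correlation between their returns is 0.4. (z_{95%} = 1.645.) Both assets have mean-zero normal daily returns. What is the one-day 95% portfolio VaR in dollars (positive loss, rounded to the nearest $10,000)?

σ_p² = 0.62²·3.33² + 0.38²·1.664² + 2·0.4·0.62·0.38·3.33·1.664 = 5.7068 (%²).
σ_p = √5.7068 = 2.389%.
VaR = 1.645 × 2.389% = 3.930%; on $60,000,000 that is $2,358,000.

$2,360,000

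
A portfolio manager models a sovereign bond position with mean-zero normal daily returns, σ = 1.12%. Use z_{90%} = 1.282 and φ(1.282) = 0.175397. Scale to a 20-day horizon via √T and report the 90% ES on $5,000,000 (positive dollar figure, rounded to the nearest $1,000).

$439,000

σ_{20d} = 1.12% × √20 = 5.009%.
ES multiplier = φ(z)/(1−α) = 0.175397/0.1 = 1.754.
ES = 5.009% × 1.754 = 8.786%; on $5,000,000: $439,300.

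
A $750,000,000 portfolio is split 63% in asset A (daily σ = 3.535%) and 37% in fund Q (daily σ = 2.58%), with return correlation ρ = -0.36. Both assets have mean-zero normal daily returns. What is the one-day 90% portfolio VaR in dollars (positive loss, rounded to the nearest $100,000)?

$20,000,000

σ_p² = 0.63²·3.535² + 0.37²·2.58² + 2·-0.36·0.63·0.37·3.535·2.58 = 4.3403 (%²).
σ_p = √4.3403 = 2.083%.
At 90%, z = 1.282.
VaR = 1.282 × 2.083% = 2.670%; on $750,000,000 that is $20,025,000.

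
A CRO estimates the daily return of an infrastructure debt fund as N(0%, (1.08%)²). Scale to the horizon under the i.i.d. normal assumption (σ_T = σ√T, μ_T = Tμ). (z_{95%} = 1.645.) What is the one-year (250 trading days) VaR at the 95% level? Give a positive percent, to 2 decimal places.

28.09%

σ_{250d} = 1.08% × √250 = 17.076%.
VaR = 1.645 × 17.076% = 28.090%.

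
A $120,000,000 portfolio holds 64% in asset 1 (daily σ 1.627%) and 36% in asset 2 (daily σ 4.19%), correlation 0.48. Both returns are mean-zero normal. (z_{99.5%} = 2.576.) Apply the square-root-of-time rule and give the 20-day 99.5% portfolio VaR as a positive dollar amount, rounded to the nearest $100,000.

$30,500,000

σ_p = √(0.64²·1.627² + 0.36²·4.19² + 2·0.48·0.64·0.36·1.627·4.19) = 2.206%.
σ_{20d} = 2.206% × √20 = 9.866%.
VaR = 2.576 × 9.866% = 25.415%; on $120,000,000 that is $30,498,000.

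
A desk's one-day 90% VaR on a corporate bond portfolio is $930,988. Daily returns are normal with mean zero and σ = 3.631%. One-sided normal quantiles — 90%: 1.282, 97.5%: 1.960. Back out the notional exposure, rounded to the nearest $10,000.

$20,000,000

VaR as a fraction of value: z·σ = 1.282 × 3.631% = 4.65494%.
Position = $930,988 / 0.0465494 = $19,999,991.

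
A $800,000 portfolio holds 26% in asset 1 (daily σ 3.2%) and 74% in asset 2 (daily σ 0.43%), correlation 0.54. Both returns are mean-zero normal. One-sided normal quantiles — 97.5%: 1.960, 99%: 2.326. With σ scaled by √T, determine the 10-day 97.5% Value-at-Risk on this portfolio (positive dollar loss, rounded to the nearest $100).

$51,500

σ_p = √(0.26²·3.2² + 0.74²·0.43² + 2·0.54·0.26·0.74·3.2·0.43) = 1.039%.
σ_{10d} = 1.039% × √10 = 3.286%.
VaR = 1.960 × 3.286% = 6.441%; on $800,000 that is $51,528.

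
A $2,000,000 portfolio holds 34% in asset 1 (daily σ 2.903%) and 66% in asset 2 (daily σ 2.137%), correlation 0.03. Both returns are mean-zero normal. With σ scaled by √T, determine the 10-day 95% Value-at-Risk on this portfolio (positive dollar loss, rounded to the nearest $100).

σ_p = √(0.34²·2.903² + 0.66²·2.137² + 2·0.03·0.34·0.66·2.903·2.137) = 1.746%.
σ_{10d} = 1.746% × √10 = 5.521%.
z(95%) = 1.645.
VaR = 1.645 × 5.521% = 9.082%; on $2,000,000 that is $181,640.

$181,600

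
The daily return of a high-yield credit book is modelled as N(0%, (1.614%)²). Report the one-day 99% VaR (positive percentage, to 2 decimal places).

3.75%

At 99% one-sided, z = 2.326.
VaR = z·σ = 2.326 × 1.614% = 3.754%.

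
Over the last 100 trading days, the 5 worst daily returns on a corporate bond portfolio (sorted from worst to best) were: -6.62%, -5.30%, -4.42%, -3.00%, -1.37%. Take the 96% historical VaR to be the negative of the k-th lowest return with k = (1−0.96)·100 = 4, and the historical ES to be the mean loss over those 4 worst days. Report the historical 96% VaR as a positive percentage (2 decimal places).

3.00%

k = 4; the 4th lowest return is -3.00%, so VaR = 3.00%.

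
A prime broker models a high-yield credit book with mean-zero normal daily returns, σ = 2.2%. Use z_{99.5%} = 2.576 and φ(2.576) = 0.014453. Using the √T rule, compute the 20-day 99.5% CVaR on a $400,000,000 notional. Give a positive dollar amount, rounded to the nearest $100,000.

$113,800,000

σ_{20d} = 2.2% × √20 = 9.839%.
ES multiplier = φ(z)/(1−α) = 0.014453/0.005 = 2.891.
ES = 9.839% × 2.891 = 28.445%; on $400,000,000: $113,780,000.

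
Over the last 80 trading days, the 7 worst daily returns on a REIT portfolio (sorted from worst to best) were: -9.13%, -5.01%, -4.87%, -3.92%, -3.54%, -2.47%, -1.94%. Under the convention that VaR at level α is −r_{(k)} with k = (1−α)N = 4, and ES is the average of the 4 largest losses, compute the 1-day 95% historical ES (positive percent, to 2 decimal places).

5.73%

The 4 worst returns sum to -22.93%.
ES = −(-22.93%) / 4 = 5.7325% ≈ 5.73%.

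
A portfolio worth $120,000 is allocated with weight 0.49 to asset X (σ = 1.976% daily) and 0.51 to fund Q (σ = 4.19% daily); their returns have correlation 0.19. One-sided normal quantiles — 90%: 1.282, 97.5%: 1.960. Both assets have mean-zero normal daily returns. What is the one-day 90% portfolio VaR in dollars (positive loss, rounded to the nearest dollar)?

σ_p² = 0.49²·1.976² + 0.51²·4.19² + 2·0.19·0.49·0.51·1.976·4.19 = 6.2901 (%²).
σ_p = √6.2901 = 2.508%.
VaR = 1.282 × 2.508% = 3.215%; on $120,000 that is $3,858.

$3,858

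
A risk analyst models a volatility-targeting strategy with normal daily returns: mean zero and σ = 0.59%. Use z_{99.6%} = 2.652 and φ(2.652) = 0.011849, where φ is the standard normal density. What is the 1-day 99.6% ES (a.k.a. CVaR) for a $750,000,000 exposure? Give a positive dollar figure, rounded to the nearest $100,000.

$13,100,000

Tail multiplier: φ(z)/(1−α) = 0.011849 / 0.004 = 2.962.
ES = 0.59% × 2.962 = 1.748%.
On $750,000,000: 0.01748 × $750,000,000 = $13,110,000.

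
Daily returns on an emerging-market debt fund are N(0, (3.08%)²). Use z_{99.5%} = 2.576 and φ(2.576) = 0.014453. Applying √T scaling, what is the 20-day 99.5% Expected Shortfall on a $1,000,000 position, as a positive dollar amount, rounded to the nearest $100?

$398,200

σ_{20d} = 3.08% × √20 = 13.774%.
ES multiplier = φ(z)/(1−α) = 0.014453/0.005 = 2.891.
ES = 13.774% × 2.891 = 39.821%; on $1,000,000: $398,210.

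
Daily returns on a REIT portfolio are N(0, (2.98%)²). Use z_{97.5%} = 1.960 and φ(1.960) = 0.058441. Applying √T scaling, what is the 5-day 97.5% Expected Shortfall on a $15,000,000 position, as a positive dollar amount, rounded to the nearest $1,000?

$2,337,000

σ_{5d} = 2.98% × √5 = 6.663%.
ES multiplier = φ(z)/(1−α) = 0.058441/0.025 = 2.338.
ES = 6.663% × 2.338 = 15.578%; on $15,000,000: $2,336,700.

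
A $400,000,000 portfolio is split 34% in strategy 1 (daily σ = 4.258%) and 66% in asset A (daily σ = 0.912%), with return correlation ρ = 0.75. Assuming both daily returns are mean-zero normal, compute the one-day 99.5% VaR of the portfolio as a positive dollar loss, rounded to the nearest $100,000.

$20,000,000

σ_p² = 0.34²·4.258² + 0.66²·0.912² + 2·0.75·0.34·0.66·4.258·0.912 = 3.7653 (%²).
σ_p = √3.7653 = 1.940%.
At 99.5%, z = 2.576.
VaR = 2.576 × 1.940% = 4.997%; on $400,000,000 that is $19,988,000.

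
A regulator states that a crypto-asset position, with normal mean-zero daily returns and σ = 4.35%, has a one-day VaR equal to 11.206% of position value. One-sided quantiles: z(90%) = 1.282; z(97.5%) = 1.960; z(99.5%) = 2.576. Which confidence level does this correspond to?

Implied z = VaR/σ = 11.206 / 4.35 = 2.576.
This matches z(99.5%) = 2.576.

99.5%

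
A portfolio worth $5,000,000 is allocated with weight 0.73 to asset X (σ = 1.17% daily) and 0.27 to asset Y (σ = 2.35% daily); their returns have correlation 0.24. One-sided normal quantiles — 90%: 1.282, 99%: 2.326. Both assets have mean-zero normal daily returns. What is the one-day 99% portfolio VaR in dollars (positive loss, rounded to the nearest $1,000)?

σ_p² = 0.73²·1.17² + 0.27²·2.35² + 2·0.24·0.73·0.27·1.17·2.35 = 1.3922 (%²).
σ_p = √1.3922 = 1.180%.
VaR = 2.326 × 1.180% = 2.745%; on $5,000,000 that is $137,250.

$137,000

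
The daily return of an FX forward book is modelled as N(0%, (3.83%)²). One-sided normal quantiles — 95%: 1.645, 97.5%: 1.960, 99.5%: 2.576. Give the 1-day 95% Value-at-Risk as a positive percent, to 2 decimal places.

VaR = z·σ = 1.645 × 3.83% = 6.300%.

6.30%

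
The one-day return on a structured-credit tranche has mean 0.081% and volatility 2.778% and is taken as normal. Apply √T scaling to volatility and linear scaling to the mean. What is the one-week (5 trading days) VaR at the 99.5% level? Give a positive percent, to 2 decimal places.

At 99.5%, z = 2.576.
σ_{5d} = 2.778% × √5 = 6.212%; μ_{5d} = 5 × 0.081% = 0.405%.
VaR = −(0.405%) + 2.576 × 6.212% = 15.597%.

15.60%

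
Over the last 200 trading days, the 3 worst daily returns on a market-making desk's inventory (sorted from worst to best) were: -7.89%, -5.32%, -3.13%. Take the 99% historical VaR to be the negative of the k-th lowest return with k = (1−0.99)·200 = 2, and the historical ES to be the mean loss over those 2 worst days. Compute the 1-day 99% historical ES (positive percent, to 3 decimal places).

6.605%

The 2 worst returns sum to -13.21%.
ES = −(-13.21%) / 2 = 6.605%.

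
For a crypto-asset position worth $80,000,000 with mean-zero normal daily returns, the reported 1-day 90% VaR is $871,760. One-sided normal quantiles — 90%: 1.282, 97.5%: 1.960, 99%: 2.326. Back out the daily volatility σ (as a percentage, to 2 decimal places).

0.85%

VaR as a fraction: $871,760 / $80,000,000 = 1.090%.
σ = VaR / z = 1.090% / 1.282 = 0.850%.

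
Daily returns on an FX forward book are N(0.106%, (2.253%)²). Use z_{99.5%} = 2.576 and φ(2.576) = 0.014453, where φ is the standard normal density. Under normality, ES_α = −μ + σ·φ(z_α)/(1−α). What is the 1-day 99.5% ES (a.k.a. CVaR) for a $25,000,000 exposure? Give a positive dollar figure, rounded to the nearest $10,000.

Tail multiplier: φ(z)/(1−α) = 0.014453 / 0.005 = 2.891.
ES = −(0.106%) + 2.253% × 2.891 = 6.407%.
On $25,000,000: 0.06407 × $25,000,000 = $1,601,750.

$1,600,000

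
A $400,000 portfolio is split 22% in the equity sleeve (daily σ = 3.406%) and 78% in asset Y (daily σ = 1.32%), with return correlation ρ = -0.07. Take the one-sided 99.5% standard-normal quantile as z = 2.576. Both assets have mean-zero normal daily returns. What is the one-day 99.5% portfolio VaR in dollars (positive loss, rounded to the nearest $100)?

σ_p² = 0.22²·3.406² + 0.78²·1.32² + 2·-0.07·0.22·0.78·3.406·1.32 = 1.5135 (%²).
σ_p = √1.5135 = 1.230%.
VaR = 2.576 × 1.230% = 3.168%; on $400,000 that is $12,672.

$12,700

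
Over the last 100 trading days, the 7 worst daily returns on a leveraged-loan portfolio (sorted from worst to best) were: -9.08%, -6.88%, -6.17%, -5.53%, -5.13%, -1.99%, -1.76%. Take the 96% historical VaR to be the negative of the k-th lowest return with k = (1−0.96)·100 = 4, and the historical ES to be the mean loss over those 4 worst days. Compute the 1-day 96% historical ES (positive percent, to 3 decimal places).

The 4 worst returns sum to -27.66%.
ES = −(-27.66%) / 4 = 6.915%.

6.915%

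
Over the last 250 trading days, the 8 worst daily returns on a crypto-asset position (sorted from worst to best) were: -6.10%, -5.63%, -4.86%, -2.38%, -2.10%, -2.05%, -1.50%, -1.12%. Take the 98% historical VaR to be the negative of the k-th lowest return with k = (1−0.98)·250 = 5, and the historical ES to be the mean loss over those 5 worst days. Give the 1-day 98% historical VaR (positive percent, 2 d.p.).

2.10%

k = 5; the 5th lowest return is -2.10%, so VaR = 2.10%.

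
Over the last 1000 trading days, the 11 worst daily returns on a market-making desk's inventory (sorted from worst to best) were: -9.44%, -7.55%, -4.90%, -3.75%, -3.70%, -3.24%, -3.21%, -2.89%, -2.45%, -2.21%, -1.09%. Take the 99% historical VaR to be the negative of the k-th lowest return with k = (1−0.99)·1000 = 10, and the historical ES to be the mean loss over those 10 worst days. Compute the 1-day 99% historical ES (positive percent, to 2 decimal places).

The 10 worst returns sum to -43.34%.
ES = −(-43.34%) / 10 = 4.334% ≈ 4.33%.

4.33%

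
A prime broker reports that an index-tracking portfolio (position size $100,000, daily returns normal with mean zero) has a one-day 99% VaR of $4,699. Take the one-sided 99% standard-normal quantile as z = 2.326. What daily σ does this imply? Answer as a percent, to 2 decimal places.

VaR as a fraction: $4,699 / $100,000 = 4.699%.
σ = VaR / z = 4.699% / 2.326 = 2.020%.

2.02%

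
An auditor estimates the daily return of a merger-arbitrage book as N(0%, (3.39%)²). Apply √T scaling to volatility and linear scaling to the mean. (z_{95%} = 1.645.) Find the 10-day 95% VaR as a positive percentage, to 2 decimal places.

17.63%

σ_{10d} = 3.39% × √10 = 10.720%.
VaR = 1.645 × 10.720% = 17.634%.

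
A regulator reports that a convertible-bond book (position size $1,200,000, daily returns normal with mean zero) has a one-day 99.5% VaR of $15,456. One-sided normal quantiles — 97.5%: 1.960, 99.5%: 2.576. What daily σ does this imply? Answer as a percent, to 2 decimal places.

0.50%

VaR as a fraction: $15,456 / $1,200,000 = 1.288%.
σ = VaR / z = 1.288% / 2.576 = 0.500%.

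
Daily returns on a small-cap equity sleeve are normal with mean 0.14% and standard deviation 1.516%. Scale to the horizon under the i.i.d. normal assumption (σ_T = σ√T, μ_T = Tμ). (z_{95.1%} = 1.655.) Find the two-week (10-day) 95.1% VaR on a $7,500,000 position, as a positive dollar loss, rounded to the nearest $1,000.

$490,000

σ_{10d} = 1.516% × √10 = 4.794%; μ_{10d} = 10 × 0.14% = 1.400%.
VaR = −(1.400%) + 1.655 × 4.794% = 6.534%.
On $7,500,000: 0.06534 × $7,500,000 = $490,050.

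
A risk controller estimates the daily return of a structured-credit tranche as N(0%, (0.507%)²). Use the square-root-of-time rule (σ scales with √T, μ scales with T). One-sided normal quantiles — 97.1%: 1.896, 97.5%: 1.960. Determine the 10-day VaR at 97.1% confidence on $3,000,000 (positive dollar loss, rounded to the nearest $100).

σ_{10d} = 0.507% × √10 = 1.603%.
VaR = 1.896 × 1.603% = 3.039%.
On $3,000,000: 0.03039 × $3,000,000 = $91,170.

$91,200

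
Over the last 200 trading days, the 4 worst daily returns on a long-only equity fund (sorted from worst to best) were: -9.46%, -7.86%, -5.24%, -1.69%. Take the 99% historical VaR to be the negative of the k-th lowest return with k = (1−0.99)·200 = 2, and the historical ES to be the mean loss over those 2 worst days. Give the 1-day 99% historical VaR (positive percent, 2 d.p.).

7.86%

k = 2; the 2nd lowest return is -7.86%, so VaR = 7.86%.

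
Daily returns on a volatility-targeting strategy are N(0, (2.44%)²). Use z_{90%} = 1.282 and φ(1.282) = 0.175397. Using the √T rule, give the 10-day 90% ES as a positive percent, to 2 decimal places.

13.53%

σ_{10d} = 2.44% × √10 = 7.716%.
ES multiplier = φ(z)/(1−α) = 0.175397/0.1 = 1.754.
ES = 7.716% × 1.754 = 13.534%.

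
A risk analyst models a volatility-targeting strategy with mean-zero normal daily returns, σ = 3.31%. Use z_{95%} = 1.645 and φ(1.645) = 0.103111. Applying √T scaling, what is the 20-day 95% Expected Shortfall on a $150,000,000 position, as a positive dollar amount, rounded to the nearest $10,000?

$45,790,000

σ_{20d} = 3.31% × √20 = 14.803%.
ES multiplier = φ(z)/(1−α) = 0.103111/0.05 = 2.062.
ES = 14.803% × 2.062 = 30.524%; on $150,000,000: $45,786,000.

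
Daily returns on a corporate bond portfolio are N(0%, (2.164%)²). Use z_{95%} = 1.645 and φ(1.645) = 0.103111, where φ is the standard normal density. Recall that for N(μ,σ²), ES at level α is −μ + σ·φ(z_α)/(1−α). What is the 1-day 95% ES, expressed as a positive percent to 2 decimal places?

4.46%

Tail multiplier: φ(z)/(1−α) = 0.103111 / 0.05 = 2.062.
ES = 2.164% × 2.062 = 4.462%.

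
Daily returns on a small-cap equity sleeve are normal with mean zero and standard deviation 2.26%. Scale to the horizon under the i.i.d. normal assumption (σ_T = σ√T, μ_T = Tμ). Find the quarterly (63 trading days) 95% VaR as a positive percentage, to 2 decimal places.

29.51%

At 95%, z = 1.645.
σ_{63d} = 2.26% × √63 = 17.938%.
VaR = 1.645 × 17.938% = 29.508%.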